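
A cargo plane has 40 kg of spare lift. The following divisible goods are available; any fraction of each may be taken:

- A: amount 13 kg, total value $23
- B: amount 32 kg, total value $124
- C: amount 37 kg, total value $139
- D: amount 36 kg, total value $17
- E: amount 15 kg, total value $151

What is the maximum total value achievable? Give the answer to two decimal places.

247.88

Take in order of value per unit:
- E (151/15 per unit): all 15 → value 151, running total 151.00
- B (124/32 per unit): 25 of 32 → value 25×124/32 = 96.8750, running total 247.88
Total 247.88.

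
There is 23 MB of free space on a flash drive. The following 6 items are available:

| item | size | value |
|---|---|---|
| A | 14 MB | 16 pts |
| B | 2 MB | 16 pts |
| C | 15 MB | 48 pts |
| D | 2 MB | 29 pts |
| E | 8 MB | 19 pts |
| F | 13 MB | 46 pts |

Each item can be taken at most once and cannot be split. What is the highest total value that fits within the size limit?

94 pts

Check high-value combinations within 23 MB:
- D+E+F: size 2+8+13=23, value 29+19+46=94
- B+C+D: size 2+15+2=19, value 16+48+29=93
- B+D+F: size 2+2+13=17, value 16+29+46=91
Best: 94 pts.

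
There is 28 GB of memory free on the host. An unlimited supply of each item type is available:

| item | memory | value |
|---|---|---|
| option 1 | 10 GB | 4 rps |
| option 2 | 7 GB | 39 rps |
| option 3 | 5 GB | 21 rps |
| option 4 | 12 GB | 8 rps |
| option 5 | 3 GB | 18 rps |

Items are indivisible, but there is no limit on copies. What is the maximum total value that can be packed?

Best value-per-unit is option 5 at 18/3; filling with it alone gives 9×18 = 162.
Optimal mix: 1×option 2 + 7×option 5 → memory 28, value 165.

165 rps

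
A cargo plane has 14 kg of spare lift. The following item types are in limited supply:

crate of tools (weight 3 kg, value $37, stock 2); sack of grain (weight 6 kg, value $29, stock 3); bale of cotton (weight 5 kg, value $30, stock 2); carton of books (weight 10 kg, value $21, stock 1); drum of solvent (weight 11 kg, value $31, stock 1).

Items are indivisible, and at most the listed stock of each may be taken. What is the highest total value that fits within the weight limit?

$104

Top feasible selections:
- 2×crate of tools + 1×bale of cotton: weight 11, value 104
- 2×crate of tools + 1×sack of grain: weight 12, value 103
- 1×crate of tools + 2×bale of cotton: weight 13, value 97
- 1×crate of tools + 1×sack of grain + 1×bale of cotton: weight 14, value 96
Best: $104.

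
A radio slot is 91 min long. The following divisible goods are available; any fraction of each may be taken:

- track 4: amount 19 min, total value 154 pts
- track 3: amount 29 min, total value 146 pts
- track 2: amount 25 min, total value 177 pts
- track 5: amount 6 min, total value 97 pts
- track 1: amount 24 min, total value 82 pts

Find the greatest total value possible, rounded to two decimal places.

Take in order of value per unit:
- track 5 (97/6 per unit): all 6 → value 97, running total 97.00
- track 4 (154/19 per unit): all 19 → value 154, running total 251.00
- track 2 (177/25 per unit): all 25 → value 177, running total 428.00
- track 3 (146/29 per unit): all 29 → value 146, running total 574.00
- track 1 (82/24 per unit): 12 of 24 → value 12×82/24 = 41.0000, running total 615.00
Total 615.00.

615.00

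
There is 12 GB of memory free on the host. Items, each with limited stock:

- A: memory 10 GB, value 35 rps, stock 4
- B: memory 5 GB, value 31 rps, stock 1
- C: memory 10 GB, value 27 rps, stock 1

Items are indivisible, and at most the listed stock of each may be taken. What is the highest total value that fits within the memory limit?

35 rps

Top feasible selections:
- 1×A: memory 10, value 35
- 1×B: memory 5, value 31
- 1×C: memory 10, value 27
Best: 35 rps.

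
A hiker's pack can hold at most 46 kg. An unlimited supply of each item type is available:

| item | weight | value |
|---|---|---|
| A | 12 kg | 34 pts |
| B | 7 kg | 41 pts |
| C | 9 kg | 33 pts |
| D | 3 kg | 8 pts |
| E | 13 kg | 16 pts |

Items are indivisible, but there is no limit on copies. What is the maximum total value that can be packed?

254 pts

Best value-per-unit is B at 41/7; filling with it alone gives 6×41 = 246.
Optimal mix: 6×B + 1×D → weight 45, value 254.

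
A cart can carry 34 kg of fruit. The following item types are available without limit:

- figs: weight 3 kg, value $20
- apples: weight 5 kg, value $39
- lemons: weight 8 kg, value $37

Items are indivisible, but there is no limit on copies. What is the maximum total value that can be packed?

Best value-per-unit is apples at 39/5; filling with it alone gives 6×39 = 234.
Optimal mix: 3×figs + 5×apples → weight 34, value 255.

$255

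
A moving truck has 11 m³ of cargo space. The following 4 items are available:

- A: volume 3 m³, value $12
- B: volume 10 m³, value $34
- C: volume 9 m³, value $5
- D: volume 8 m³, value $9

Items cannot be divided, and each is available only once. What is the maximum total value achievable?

$34

Check high-value combinations within 11 m³:
- B: volume 10, value 34
- A+D: volume 3+8=11, value 12+9=21
- A: volume 3, value 12
- D: volume 8, value 9
Best: $34.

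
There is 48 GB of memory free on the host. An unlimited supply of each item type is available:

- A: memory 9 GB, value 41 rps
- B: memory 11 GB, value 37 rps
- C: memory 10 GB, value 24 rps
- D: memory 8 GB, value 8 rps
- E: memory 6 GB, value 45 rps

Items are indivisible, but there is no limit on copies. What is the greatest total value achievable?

360 rps

Best value-per-unit is E at 45/6, and filling with it alone uses memory 8×6=48. No mix of the others beats 8×45 = 360.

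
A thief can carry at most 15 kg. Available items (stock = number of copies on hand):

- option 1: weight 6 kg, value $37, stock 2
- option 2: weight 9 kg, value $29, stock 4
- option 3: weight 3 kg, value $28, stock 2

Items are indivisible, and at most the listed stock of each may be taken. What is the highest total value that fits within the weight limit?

$102

Best selections within weight 15 and stock limits:
- 2×option 1 + 1×option 3: weight 15, value 102
- 1×option 1 + 2×option 3: weight 12, value 93
- 1×option 2 + 2×option 3: weight 15, value 85
Best: $102.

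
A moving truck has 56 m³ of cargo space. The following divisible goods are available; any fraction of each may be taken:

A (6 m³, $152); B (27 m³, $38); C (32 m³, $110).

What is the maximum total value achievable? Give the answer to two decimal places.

287.33

Take in order of value per unit:
- A (152/6 per unit): all 6 → value 152, running total 152.00
- C (110/32 per unit): all 32 → value 110, running total 262.00
- B (38/27 per unit): 18 of 27 → value 18×38/27 = 25.3333, running total 287.33
Total 287.33.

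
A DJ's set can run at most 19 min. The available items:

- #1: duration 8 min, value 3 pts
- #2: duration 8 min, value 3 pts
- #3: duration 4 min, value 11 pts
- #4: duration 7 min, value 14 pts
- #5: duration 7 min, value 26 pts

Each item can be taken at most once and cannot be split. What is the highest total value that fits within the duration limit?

51 pts

Check high-value combinations within 19 min:
- #3+#4+#5: duration 4+7+7=18, value 11+14+26=51
- #4+#5: duration 7+7=14, value 14+26=40
- #1+#3+#5: duration 8+4+7=19, value 3+11+26=40
Best: 51 pts.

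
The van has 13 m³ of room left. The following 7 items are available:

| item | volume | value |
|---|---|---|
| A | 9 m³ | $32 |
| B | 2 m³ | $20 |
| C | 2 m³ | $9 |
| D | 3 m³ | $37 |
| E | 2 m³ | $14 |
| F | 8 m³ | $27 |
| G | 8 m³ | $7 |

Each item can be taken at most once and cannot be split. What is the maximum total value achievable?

$84

This is a 0/1 knapsack; check combinations near the capacity.
- B+D+F: volume 2+3+8=13, value 20+37+27=84
- B+C+D+E: volume 2+2+3+2=9, value 20+9+37+14=80
- D+E+F: volume 3+2+8=13, value 37+14+27=78
Best: $84.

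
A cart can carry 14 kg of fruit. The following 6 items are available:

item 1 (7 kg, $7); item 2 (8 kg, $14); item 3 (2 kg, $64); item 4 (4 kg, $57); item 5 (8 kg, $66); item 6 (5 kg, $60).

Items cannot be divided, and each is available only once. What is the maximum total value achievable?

$187

Check high-value combinations within 14 kg:
- item 3+item 4+item 5: weight 2+4+8=14, value 64+57+66=187
- item 3+item 4+item 6: weight 2+4+5=11, value 64+57+60=181
- item 2+item 3+item 4: weight 8+2+4=14, value 14+64+57=135
- item 1+item 3+item 6: weight 7+2+5=14, value 7+64+60=131
Best: $187.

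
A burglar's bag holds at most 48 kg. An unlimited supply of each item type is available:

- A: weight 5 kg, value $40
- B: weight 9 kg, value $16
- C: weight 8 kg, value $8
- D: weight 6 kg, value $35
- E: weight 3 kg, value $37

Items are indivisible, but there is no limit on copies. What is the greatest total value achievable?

Best value-per-unit is E at 37/3, and filling with it alone uses weight 16×3=48. No mix of the others beats 16×37 = 592.

$592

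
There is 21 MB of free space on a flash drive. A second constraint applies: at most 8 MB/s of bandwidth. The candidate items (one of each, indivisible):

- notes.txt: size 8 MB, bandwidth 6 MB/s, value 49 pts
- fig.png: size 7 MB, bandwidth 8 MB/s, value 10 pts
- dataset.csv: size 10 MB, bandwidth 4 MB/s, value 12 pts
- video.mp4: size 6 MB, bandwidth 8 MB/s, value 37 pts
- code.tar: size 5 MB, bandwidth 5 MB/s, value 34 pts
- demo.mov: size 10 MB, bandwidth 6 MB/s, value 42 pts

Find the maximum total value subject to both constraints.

49 pts

Feasible sets respecting both limits:
- notes.txt: size 8, bandwidth 6, value 49
- demo.mov: size 10, bandwidth 6, value 42
- video.mp4: size 6, bandwidth 8, value 37
- code.tar: size 5, bandwidth 5, value 34
Best: 49 pts.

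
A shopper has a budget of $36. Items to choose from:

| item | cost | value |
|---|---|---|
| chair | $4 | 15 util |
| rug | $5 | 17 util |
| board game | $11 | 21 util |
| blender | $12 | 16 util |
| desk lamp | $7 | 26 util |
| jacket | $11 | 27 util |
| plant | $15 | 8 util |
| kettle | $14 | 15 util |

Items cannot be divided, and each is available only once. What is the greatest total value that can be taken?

Check high-value combinations within $36:
- rug+board game+desk lamp+jacket: cost 5+11+7+11=34, value 17+21+26+27=91
- chair+board game+desk lamp+jacket: cost 4+11+7+11=33, value 15+21+26+27=89
- rug+blender+desk lamp+jacket: cost 5+12+7+11=35, value 17+16+26+27=86
- chair+rug+desk lamp+jacket: cost 4+5+7+11=27, value 15+17+26+27=85
- chair+blender+desk lamp+jacket: cost 4+12+7+11=34, value 15+16+26+27=84
Best: 91 util.

91 util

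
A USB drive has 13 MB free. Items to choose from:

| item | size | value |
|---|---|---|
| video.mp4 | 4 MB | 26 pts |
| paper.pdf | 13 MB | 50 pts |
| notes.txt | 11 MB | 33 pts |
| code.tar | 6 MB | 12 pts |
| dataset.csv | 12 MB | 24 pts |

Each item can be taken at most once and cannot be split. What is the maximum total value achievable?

Check high-value combinations within 13 MB:
- paper.pdf: size 13, value 50
- video.mp4+code.tar: size 4+6=10, value 26+12=38
- notes.txt: size 11, value 33
- video.mp4: size 4, value 26
Best: 50 pts.

50 pts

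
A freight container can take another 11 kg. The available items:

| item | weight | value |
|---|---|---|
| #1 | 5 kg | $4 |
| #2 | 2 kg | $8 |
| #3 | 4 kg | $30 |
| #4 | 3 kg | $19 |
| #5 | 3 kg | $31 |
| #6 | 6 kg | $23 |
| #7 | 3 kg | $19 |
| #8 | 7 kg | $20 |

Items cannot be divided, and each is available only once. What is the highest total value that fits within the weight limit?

Check high-value combinations within 11 kg:
- #3+#4+#5: weight 4+3+3=10, value 30+19+31=80
- #3+#5+#7: weight 4+3+3=10, value 30+31+19=80
- #2+#4+#5+#7: weight 2+3+3+3=11, value 8+19+31+19=77
- #2+#3+#5: weight 2+4+3=9, value 8+30+31=69
- #4+#5+#7: weight 3+3+3=9, value 19+31+19=69
Best: $80.

$80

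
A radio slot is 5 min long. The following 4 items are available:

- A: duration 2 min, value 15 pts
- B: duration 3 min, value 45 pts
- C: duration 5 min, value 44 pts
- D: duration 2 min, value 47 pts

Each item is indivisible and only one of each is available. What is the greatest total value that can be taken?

Check high-value combinations within 5 min:
- B+D: duration 3+2=5, value 45+47=92
- A+D: duration 2+2=4, value 15+47=62
- A+B: duration 2+3=5, value 15+45=60
- D: duration 2, value 47
- B: duration 3, value 45
Best: 92 pts.

92 pts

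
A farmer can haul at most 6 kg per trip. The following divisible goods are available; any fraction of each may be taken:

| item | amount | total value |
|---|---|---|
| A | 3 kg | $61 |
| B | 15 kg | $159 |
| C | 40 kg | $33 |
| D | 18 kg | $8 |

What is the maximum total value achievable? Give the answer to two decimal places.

92.80

Take in order of value per unit:
- A (61/3 per unit): all 3 → value 61, running total 61.00
- B (159/15 per unit): 3 of 15 → value 3×159/15 = 31.8000, running total 92.80
Total 92.80.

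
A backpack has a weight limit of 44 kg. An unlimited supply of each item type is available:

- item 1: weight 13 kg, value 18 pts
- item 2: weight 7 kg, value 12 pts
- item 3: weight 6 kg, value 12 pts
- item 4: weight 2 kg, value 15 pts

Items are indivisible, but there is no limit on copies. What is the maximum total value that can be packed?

330 pts

Best value-per-unit is item 4 at 15/2, and filling with it alone uses weight 22×2=44. No mix of the others beats 22×15 = 330.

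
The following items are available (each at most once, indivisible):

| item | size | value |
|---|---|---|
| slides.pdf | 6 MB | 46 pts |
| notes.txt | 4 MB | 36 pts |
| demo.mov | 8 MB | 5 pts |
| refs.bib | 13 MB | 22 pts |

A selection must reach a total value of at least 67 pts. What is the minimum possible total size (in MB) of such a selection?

10

Subsets with value ≥ 67, sorted by total size:
- slides.pdf+notes.txt: size 10, value 82
- slides.pdf+notes.txt+demo.mov: size 18, value 87
- slides.pdf+refs.bib: size 19, value 68
- slides.pdf+notes.txt+refs.bib: size 23, value 104
Minimum size: 10 MB.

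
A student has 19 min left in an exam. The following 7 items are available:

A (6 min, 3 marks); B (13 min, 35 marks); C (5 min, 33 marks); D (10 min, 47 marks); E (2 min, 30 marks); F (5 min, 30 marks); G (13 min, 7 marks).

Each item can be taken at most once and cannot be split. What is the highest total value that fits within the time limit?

110 marks

This is a 0/1 knapsack; check combinations near the capacity.
- C+D+E: time 5+10+2=17, value 33+47+30=110
- D+E+F: time 10+2+5=17, value 47+30+30=107
- A+C+E+F: time 6+5+2+5=18, value 3+33+30+30=96
- C+E+F: time 5+2+5=12, value 33+30+30=93
- C+D: time 5+10=15, value 33+47=80
Best: 110 marks.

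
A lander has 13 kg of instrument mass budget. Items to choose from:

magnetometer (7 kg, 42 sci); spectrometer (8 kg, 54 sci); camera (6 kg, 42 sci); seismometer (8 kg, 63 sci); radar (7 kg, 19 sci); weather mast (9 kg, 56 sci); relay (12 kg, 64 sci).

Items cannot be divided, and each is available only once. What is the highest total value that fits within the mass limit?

This is a 0/1 knapsack; check combinations near the capacity.
- magnetometer+camera: mass 7+6=13, value 42+42=84
- relay: mass 12, value 64
- seismometer: mass 8, value 63
Best: 84 sci.

84 sci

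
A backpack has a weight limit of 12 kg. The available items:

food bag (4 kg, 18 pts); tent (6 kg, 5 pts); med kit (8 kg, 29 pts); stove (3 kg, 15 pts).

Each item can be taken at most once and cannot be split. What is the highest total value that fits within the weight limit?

47 pts

This is a 0/1 knapsack; check combinations near the capacity.
- food bag+med kit: weight 4+8=12, value 18+29=47
- med kit+stove: weight 8+3=11, value 29+15=44
- food bag+stove: weight 4+3=7, value 18+15=33
- med kit: weight 8, value 29
- food bag+tent: weight 4+6=10, value 18+5=23
Best: 47 pts.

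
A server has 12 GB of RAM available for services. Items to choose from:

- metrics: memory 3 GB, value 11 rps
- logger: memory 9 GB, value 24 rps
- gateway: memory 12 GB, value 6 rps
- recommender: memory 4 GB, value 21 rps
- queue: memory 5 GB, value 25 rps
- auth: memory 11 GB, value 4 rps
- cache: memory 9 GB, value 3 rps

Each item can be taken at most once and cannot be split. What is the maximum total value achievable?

Check high-value combinations within 12 GB:
- metrics+recommender+queue: memory 3+4+5=12, value 11+21+25=57
- recommender+queue: memory 4+5=9, value 21+25=46
- metrics+queue: memory 3+5=8, value 11+25=36
- metrics+logger: memory 3+9=12, value 11+24=35
Best: 57 rps.

57 rps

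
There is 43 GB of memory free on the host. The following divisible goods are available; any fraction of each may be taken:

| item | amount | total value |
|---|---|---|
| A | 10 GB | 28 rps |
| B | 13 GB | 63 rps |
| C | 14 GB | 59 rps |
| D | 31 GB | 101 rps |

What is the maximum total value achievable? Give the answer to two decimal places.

174.13

Take in order of value per unit:
- B (63/13 per unit): all 13 → value 63, running total 63.00
- C (59/14 per unit): all 14 → value 59, running total 122.00
- D (101/31 per unit): 16 of 31 → value 16×101/31 = 52.1290, running total 174.13
Total 174.13.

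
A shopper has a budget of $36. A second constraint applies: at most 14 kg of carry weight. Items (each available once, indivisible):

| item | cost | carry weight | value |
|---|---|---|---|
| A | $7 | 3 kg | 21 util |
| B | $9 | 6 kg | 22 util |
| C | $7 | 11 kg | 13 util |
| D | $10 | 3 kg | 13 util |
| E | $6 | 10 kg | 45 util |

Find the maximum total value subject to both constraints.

66 util

Feasible sets respecting both limits:
- A+E: cost 13, carry weight 13, value 66
- D+E: cost 16, carry weight 13, value 58
- A+B+D: cost 26, carry weight 12, value 56
Best: 66 util.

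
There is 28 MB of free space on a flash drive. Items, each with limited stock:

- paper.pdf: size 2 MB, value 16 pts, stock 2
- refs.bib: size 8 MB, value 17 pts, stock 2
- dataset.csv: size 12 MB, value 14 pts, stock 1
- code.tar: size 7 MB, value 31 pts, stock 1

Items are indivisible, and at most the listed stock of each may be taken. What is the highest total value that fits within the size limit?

97 pts

Best selections within size 28 and stock limits:
- 2×paper.pdf + 2×refs.bib + 1×code.tar: size 27, value 97
- 1×paper.pdf + 2×refs.bib + 1×code.tar: size 25, value 81
- 2×paper.pdf + 1×refs.bib + 1×code.tar: size 19, value 80
Best: 97 pts.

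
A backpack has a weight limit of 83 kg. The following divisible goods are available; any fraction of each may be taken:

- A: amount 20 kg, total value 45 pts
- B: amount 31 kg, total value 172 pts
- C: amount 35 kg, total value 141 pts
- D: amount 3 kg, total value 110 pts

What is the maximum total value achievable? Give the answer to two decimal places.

454.50

Take in order of value per unit:
- D (110/3 per unit): all 3 → value 110, running total 110.00
- B (172/31 per unit): all 31 → value 172, running total 282.00
- C (141/35 per unit): all 35 → value 141, running total 423.00
- A (45/20 per unit): 14 of 20 → value 14×45/20 = 31.5000, running total 454.50
Total 454.50.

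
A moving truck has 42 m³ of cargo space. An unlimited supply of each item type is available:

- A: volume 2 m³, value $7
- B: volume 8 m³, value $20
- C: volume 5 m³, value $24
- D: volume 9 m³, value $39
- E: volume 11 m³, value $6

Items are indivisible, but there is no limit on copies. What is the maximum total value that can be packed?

$199

Best value-per-unit is C at 24/5; filling with it alone gives 8×24 = 192.
Optimal mix: 1×A + 8×C → volume 42, value 199.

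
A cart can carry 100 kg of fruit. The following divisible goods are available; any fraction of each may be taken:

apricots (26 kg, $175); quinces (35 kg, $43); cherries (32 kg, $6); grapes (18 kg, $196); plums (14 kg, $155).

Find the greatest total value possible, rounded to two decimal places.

Take in order of value per unit:
- plums (155/14 per unit): all 14 → value 155, running total 155.00
- grapes (196/18 per unit): all 18 → value 196, running total 351.00
- apricots (175/26 per unit): all 26 → value 175, running total 526.00
- quinces (43/35 per unit): all 35 → value 43, running total 569.00
- cherries (6/32 per unit): 7 of 32 → value 7×6/32 = 1.3125, running total 570.31
Total 570.31.

570.31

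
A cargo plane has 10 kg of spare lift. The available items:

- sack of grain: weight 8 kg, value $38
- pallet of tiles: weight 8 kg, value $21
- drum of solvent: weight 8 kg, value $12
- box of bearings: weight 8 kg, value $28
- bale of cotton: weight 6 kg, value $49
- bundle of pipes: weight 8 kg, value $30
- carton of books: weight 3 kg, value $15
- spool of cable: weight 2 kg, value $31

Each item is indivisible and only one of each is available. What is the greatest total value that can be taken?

This is a 0/1 knapsack; check combinations near the capacity.
- bale of cotton+spool of cable: weight 6+2=8, value 49+31=80
- sack of grain+spool of cable: weight 8+2=10, value 38+31=69
- bale of cotton+carton of books: weight 6+3=9, value 49+15=64
- bundle of pipes+spool of cable: weight 8+2=10, value 30+31=61
Best: $80.

$80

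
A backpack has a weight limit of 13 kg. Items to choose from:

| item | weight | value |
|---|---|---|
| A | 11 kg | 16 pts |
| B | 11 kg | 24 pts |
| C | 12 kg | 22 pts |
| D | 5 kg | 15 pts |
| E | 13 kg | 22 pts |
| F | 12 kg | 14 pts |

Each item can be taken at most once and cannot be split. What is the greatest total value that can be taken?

24 pts

This is a 0/1 knapsack; check combinations near the capacity.
- B: weight 11, value 24
- C: weight 12, value 22
- E: weight 13, value 22
Best: 24 pts.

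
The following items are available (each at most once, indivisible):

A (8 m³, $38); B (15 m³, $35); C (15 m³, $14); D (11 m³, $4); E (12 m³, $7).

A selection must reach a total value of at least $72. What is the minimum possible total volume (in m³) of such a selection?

Subsets with value ≥ 72, sorted by total volume:
- A+B: volume 23, value 73
- A+B+D: volume 34, value 77
- A+B+E: volume 35, value 80
- A+B+C: volume 38, value 87
Minimum volume: 23 m³.

23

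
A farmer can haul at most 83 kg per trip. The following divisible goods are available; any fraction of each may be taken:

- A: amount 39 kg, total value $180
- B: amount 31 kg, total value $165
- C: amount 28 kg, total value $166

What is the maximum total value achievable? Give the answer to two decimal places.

441.77

Take in order of value per unit:
- C (166/28 per unit): all 28 → value 166, running total 166.00
- B (165/31 per unit): all 31 → value 165, running total 331.00
- A (180/39 per unit): 24 of 39 → value 24×180/39 = 110.7692, running total 441.77
Total 441.77.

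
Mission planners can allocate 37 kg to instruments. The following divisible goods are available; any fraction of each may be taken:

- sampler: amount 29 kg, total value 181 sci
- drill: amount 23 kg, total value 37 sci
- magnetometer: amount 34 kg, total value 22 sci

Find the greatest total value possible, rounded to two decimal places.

Take in order of value per unit:
- sampler (181/29 per unit): all 29 → value 181, running total 181.00
- drill (37/23 per unit): 8 of 23 → value 8×37/23 = 12.8696, running total 193.87
Total 193.87.

193.87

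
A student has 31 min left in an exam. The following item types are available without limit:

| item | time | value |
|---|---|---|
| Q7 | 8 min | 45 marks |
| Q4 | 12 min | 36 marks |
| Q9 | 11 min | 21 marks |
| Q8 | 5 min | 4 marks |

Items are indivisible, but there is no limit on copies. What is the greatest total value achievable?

139 marks

Best value-per-unit is Q7 at 45/8; filling with it alone gives 3×45 = 135.
Optimal mix: 3×Q7 + 1×Q8 → time 29, value 139.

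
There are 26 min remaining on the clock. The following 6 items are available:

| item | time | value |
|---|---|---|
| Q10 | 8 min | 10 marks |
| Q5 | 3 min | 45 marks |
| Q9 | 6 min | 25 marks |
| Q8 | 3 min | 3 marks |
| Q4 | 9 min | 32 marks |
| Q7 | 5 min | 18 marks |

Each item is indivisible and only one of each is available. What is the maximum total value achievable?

Check high-value combinations within 26 min:
- Q5+Q9+Q8+Q4+Q7: time 3+6+3+9+5=26, value 45+25+3+32+18=123
- Q5+Q9+Q4+Q7: time 3+6+9+5=23, value 45+25+32+18=120
- Q10+Q5+Q9+Q4: time 8+3+6+9=26, value 10+45+25+32=112
Best: 123 marks.

123 marks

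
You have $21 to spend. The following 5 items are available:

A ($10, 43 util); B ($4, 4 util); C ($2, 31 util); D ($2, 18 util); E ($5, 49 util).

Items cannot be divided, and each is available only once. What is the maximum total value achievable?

Check high-value combinations within $21:
- A+C+D+E: cost 10+2+2+5=19, value 43+31+18+49=141
- A+B+C+E: cost 10+4+2+5=21, value 43+4+31+49=127
- A+C+E: cost 10+2+5=17, value 43+31+49=123
- A+B+D+E: cost 10+4+2+5=21, value 43+4+18+49=114
Best: 141 util.

141 util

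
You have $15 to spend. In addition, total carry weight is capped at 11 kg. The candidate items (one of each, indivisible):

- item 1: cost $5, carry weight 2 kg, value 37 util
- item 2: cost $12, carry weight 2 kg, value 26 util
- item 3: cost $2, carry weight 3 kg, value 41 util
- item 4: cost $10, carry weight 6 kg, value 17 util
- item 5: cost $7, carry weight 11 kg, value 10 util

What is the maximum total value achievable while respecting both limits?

78 util

Feasible sets respecting both limits:
- item 1+item 3: cost 7, carry weight 5, value 78
- item 2+item 3: cost 14, carry weight 5, value 67
- item 3+item 4: cost 12, carry weight 9, value 58
Best: 78 util.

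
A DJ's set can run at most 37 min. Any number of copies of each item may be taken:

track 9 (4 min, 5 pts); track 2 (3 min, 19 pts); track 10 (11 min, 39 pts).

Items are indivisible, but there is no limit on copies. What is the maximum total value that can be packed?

Best value-per-unit is track 2 at 19/3, and filling with it alone uses duration 12×3=36. No mix of the others beats 12×19 = 228.

228 pts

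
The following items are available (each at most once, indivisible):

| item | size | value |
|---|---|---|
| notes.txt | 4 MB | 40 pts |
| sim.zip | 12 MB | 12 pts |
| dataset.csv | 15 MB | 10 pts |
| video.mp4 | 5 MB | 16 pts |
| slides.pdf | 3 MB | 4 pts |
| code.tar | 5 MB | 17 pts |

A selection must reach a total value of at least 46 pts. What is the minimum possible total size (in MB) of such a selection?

9

Subsets with value ≥ 46, sorted by total size:
- notes.txt+code.tar: size 9, value 57
- notes.txt+video.mp4: size 9, value 56
- notes.txt+slides.pdf+code.tar: size 12, value 61
- notes.txt+video.mp4+slides.pdf: size 12, value 60
Minimum size: 9 MB.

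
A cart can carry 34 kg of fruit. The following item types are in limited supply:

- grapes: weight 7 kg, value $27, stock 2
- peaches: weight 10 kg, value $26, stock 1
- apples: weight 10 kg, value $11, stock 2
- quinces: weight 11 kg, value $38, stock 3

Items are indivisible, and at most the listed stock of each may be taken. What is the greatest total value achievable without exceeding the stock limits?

Top feasible selections:
- 3×quinces: weight 33, value 114
- 1×grapes + 2×quinces: weight 29, value 103
- 1×peaches + 2×quinces: weight 32, value 102
Best: $114.

$114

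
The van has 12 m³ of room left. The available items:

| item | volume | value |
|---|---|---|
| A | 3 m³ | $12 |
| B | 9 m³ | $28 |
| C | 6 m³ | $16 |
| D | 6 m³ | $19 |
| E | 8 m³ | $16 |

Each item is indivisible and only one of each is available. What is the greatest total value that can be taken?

Check high-value combinations within 12 m³:
- A+B: volume 3+9=12, value 12+28=40
- C+D: volume 6+6=12, value 16+19=35
- A+D: volume 3+6=9, value 12+19=31
Best: $40.

$40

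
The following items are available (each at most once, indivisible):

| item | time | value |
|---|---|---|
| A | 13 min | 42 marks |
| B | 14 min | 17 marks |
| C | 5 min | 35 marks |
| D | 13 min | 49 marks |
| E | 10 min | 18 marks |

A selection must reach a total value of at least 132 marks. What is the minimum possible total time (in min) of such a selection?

41

Subsets with value ≥ 132, sorted by total time:
- A+C+D+E: time 41, value 144
- A+B+C+D: time 45, value 143
Minimum time: 41 min.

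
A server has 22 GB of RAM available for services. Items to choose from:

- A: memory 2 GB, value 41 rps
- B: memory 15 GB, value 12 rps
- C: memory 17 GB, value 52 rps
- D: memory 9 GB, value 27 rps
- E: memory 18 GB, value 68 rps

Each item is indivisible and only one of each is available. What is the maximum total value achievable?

Check high-value combinations within 22 GB:
- A+E: memory 2+18=20, value 41+68=109
- A+C: memory 2+17=19, value 41+52=93
- A+D: memory 2+9=11, value 41+27=68
- E: memory 18, value 68
Best: 109 rps.

109 rps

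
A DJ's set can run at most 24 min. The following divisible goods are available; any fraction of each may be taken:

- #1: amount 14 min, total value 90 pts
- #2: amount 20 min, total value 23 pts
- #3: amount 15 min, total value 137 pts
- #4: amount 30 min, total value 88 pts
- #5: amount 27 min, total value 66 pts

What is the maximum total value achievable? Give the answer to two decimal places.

Take in order of value per unit:
- #3 (137/15 per unit): all 15 → value 137, running total 137.00
- #1 (90/14 per unit): 9 of 14 → value 9×90/14 = 57.8571, running total 194.86
Total 194.86.

194.86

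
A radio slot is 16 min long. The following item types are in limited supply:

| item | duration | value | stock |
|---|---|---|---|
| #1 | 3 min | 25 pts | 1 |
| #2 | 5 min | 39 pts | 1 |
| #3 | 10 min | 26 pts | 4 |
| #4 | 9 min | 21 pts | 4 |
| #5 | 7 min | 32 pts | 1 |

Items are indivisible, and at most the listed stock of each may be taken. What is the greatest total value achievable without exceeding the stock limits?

Top feasible selections:
- 1×#1 + 1×#2 + 1×#5: duration 15, value 96
- 1×#2 + 1×#5: duration 12, value 71
- 1×#2 + 1×#3: duration 15, value 65
- 1×#1 + 1×#2: duration 8, value 64
Best: 96 pts.

96 pts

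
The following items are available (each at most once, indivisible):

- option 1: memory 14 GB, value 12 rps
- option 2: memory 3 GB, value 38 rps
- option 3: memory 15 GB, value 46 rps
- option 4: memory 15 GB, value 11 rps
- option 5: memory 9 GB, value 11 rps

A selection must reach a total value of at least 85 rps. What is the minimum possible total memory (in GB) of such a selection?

27

Subsets with value ≥ 85, sorted by total memory:
- option 2+option 3+option 5: memory 27, value 95
- option 1+option 2+option 3: memory 32, value 96
- option 2+option 3+option 4: memory 33, value 95
Minimum memory: 27 GB.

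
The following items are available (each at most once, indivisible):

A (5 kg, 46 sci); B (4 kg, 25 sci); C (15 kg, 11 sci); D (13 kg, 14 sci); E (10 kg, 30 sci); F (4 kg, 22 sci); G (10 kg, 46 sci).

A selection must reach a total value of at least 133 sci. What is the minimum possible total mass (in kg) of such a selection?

Subsets with value ≥ 133, sorted by total mass:
- A+B+F+G: mass 23, value 139
- A+B+E+G: mass 29, value 147
- A+E+F+G: mass 29, value 144
Minimum mass: 23 kg.

23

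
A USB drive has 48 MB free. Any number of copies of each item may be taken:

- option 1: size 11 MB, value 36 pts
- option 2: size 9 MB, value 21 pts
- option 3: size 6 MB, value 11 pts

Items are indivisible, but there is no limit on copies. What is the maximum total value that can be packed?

Best value-per-unit is option 1 at 36/11, and filling with it alone uses size 4×11=44. No mix of the others beats 4×36 = 144.

144 pts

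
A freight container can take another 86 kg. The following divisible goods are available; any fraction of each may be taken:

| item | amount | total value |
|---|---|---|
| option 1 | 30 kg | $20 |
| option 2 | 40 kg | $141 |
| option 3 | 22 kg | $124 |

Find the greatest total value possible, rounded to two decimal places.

Take in order of value per unit:
- option 3 (124/22 per unit): all 22 → value 124, running total 124.00
- option 2 (141/40 per unit): all 40 → value 141, running total 265.00
- option 1 (20/30 per unit): 24 of 30 → value 24×20/30 = 16.0000, running total 281.00
Total 281.00.

281.00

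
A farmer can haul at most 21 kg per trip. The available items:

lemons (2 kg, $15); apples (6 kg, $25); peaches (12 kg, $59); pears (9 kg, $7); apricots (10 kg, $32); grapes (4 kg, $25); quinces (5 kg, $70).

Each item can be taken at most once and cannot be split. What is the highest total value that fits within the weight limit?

Check high-value combinations within 21 kg:
- peaches+grapes+quinces: weight 12+4+5=21, value 59+25+70=154
- lemons+peaches+quinces: weight 2+12+5=19, value 15+59+70=144
- lemons+apricots+grapes+quinces: weight 2+10+4+5=21, value 15+32+25+70=142
- lemons+apples+grapes+quinces: weight 2+6+4+5=17, value 15+25+25+70=135
- peaches+quinces: weight 12+5=17, value 59+70=129
Best: $154.

$154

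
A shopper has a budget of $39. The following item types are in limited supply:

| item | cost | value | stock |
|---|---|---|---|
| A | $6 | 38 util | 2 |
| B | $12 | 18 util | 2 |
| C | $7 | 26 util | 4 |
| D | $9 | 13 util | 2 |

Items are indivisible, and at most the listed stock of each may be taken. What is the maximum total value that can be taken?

154 util

Best selections within cost 39 and stock limits:
- 2×A + 3×C: cost 33, value 154
- 2×A + 1×B + 2×C: cost 38, value 146
- 1×A + 4×C: cost 34, value 142
Best: 154 util.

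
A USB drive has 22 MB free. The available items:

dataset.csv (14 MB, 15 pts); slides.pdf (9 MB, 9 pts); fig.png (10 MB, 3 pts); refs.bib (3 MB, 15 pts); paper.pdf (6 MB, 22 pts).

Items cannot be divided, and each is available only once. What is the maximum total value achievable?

This is a 0/1 knapsack; check combinations near the capacity.
- slides.pdf+refs.bib+paper.pdf: size 9+3+6=18, value 9+15+22=46
- fig.png+refs.bib+paper.pdf: size 10+3+6=19, value 3+15+22=40
- refs.bib+paper.pdf: size 3+6=9, value 15+22=37
- dataset.csv+paper.pdf: size 14+6=20, value 15+22=37
Best: 46 pts.

46 pts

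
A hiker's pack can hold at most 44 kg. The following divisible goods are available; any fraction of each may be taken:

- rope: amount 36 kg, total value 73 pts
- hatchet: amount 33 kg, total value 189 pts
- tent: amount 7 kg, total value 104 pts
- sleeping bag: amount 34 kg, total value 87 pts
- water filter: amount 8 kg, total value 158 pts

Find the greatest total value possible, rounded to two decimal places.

Take in order of value per unit:
- water filter (158/8 per unit): all 8 → value 158, running total 158.00
- tent (104/7 per unit): all 7 → value 104, running total 262.00
- hatchet (189/33 per unit): 29 of 33 → value 29×189/33 = 166.0909, running total 428.09
Total 428.09.

428.09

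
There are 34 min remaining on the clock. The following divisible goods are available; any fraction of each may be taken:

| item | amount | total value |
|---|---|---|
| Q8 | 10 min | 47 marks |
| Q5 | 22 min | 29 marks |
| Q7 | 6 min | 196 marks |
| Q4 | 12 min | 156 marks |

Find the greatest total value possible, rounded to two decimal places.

406.91

Take in order of value per unit:
- Q7 (196/6 per unit): all 6 → value 196, running total 196.00
- Q4 (156/12 per unit): all 12 → value 156, running total 352.00
- Q8 (47/10 per unit): all 10 → value 47, running total 399.00
- Q5 (29/22 per unit): 6 of 22 → value 6×29/22 = 7.9091, running total 406.91
Total 406.91.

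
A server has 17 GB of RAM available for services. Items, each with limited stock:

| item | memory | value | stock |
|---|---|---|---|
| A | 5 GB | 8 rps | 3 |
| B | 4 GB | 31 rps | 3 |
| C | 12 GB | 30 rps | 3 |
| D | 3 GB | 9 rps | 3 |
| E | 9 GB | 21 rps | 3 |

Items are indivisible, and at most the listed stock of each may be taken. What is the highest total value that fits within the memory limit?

102 rps

Best selections within memory 17 and stock limits:
- 3×B + 1×D: memory 15, value 102
- 1×A + 3×B: memory 17, value 101
Best: 102 rps.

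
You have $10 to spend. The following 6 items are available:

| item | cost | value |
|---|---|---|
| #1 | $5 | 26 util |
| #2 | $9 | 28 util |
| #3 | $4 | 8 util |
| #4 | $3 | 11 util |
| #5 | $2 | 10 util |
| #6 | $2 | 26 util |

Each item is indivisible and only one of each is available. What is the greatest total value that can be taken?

Check high-value combinations within $10:
- #1+#4+#6: cost 5+3+2=10, value 26+11+26=63
- #1+#5+#6: cost 5+2+2=9, value 26+10+26=62
- #1+#6: cost 5+2=7, value 26+26=52
Best: 63 util.

63 util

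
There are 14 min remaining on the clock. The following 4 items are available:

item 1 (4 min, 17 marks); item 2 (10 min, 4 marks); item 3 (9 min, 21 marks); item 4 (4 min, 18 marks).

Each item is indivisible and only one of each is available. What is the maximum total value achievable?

39 marks

Check high-value combinations within 14 min:
- item 3+item 4: time 9+4=13, value 21+18=39
- item 1+item 3: time 4+9=13, value 17+21=38
- item 1+item 4: time 4+4=8, value 17+18=35
- item 2+item 4: time 10+4=14, value 4+18=22
Best: 39 marks.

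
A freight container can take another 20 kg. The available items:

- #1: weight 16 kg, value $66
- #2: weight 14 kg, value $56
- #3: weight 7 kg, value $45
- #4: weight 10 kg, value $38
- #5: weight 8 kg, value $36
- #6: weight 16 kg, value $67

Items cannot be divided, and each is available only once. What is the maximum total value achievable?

$83

This is a 0/1 knapsack; check combinations near the capacity.
- #3+#4: weight 7+10=17, value 45+38=83
- #3+#5: weight 7+8=15, value 45+36=81
- #4+#5: weight 10+8=18, value 38+36=74
- #6: weight 16, value 67
- #1: weight 16, value 66
Best: $83.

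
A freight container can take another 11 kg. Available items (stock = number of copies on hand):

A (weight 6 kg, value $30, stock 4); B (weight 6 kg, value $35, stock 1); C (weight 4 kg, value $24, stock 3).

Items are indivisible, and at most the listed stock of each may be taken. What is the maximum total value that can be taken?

$59

Top feasible selections:
- 1×B + 1×C: weight 10, value 59
- 1×A + 1×C: weight 10, value 54
- 2×C: weight 8, value 48
Best: $59.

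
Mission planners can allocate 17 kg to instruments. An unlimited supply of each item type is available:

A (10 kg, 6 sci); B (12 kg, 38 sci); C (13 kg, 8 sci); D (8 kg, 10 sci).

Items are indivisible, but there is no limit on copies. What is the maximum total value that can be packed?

38 sci

Best value-per-unit is B at 38/12, and filling with it alone uses mass 1×12=12. No mix of the others beats 1×38 = 38.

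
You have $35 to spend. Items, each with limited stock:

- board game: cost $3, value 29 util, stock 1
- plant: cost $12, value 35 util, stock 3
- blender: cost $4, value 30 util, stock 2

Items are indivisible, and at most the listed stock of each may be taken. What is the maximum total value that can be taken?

159 util

Top feasible selections:
- 1×board game + 2×plant + 2×blender: cost 35, value 159
- 2×plant + 2×blender: cost 32, value 130
- 1×board game + 2×plant + 1×blender: cost 31, value 129
- 1×board game + 1×plant + 2×blender: cost 23, value 124
Best: 159 util.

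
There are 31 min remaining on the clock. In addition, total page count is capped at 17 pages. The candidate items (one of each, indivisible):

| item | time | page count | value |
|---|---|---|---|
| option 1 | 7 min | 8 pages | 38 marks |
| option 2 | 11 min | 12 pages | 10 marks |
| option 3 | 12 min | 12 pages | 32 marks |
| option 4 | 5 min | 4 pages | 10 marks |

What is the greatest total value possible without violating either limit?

Feasible sets respecting both limits:
- option 1+option 4: time 12, page count 12, value 48
- option 3+option 4: time 17, page count 16, value 42
- option 1: time 7, page count 8, value 38
- option 3: time 12, page count 12, value 32
Best: 48 marks.

48 marks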